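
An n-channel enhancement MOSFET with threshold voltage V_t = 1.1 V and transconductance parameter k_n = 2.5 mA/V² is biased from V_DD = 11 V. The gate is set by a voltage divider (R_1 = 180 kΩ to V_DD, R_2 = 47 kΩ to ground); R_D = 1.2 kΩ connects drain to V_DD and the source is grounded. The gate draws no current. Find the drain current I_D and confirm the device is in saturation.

I_D ≈ 1.7 mA

V_G = V_DD·R_2/(R_1+R_2) = 11×47/227 = 2.28 V. With the source grounded, V_GS = V_G = 2.28 V.
Assume saturation: I_D = (k_n/2)(V_GS − V_t)² = (2.5/2)×(2.28 − 1.1)² = 1.25×1.18² = 1.73 mA.
V_DS = V_DD − I_D·R_D = 11 − 1.73×1.2 = 8.92 V.
Saturation requires V_DS ≥ V_GS − V_t = 1.18 V; 8.92 ≥ 1.18 ✓.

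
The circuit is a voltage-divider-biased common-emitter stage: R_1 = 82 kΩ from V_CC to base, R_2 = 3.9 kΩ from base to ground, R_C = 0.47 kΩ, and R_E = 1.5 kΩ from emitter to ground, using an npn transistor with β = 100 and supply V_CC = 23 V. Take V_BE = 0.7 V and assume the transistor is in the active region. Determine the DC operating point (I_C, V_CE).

Thevenize the base divider: V_Th = V_CC·R_2/(R_1+R_2) = 23×3.9/85.9 = 1.04 V, R_Th = R_1‖R_2 = 3.72 kΩ.
Base-emitter loop: V_Th = I_B·R_Th + V_BE + (β+1)I_B·R_E, so I_B = (1.04 − 0.7) / (3.72 + 101×1.5) = 0.00222 mA.
I_C = β·I_B = 100×0.00222 = 0.222 mA, and I_E = (β+1)I_B = 0.224 mA.
V_CE = V_CC − I_C·R_C − I_E·R_E = 23 − 0.222×0.47 − 0.224×1.5 = 22.6 V.
V_CE = 22.6 V > 0.2 V confirms active-region operation.

I_C ≈ 0.22 mA, V_CE ≈ 23 V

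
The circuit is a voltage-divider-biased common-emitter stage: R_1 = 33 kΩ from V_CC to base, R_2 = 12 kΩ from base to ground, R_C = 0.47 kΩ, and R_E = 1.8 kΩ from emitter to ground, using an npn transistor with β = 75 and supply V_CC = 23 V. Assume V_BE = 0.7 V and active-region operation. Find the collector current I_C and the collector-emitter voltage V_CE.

I_C ≈ 2.8 mA, V_CE ≈ 17 V

Thevenize the base divider: V_Th = V_CC·R_2/(R_1+R_2) = 23×12/45 = 6.13 V, R_Th = R_1‖R_2 = 8.8 kΩ.
Base-emitter loop: V_Th = I_B·R_Th + V_BE + (β+1)I_B·R_E, so I_B = (6.13 − 0.7) / (8.8 + 76×1.8) = 0.0373 mA.
I_C = β·I_B = 75×0.0373 = 2.8 mA, and I_E = (β+1)I_B = 2.84 mA.
V_CE = V_CC − I_C·R_C − I_E·R_E = 23 − 2.8×0.47 − 2.84×1.8 = 16.6 V.
V_CE = 16.6 V > 0.2 V confirms active-region operation.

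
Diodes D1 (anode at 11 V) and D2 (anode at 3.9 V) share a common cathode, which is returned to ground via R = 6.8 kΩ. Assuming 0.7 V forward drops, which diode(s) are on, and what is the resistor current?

Only D1 conducts; I_R ≈ 1.5 mA

Assume both conduct. Then node N would need to be at both 11−0.7 = 10.3 V and 3.9−0.7 = 3.2 V, which is impossible.
Assume only D1 conducts: V_N = 11 − 0.7 = 10.3 V, so I_R = 10.3/6.8 = 1.51 mA.
Check D2: its anode-to-cathode voltage is 3.9 − 10.3 = -6.4 V < 0.7 V, so it is off. The assumption is consistent.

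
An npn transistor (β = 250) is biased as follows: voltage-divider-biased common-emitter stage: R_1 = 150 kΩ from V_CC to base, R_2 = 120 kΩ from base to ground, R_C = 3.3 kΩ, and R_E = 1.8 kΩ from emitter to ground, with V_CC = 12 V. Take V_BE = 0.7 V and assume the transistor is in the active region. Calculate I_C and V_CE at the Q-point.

Thevenize the base divider: V_Th = V_CC·R_2/(R_1+R_2) = 12×120/270 = 5.33 V, R_Th = R_1‖R_2 = 66.7 kΩ.
Base-emitter loop: V_Th = I_B·R_Th + V_BE + (β+1)I_B·R_E, so I_B = (5.33 − 0.7) / (66.7 + 251×1.8) = 0.00894 mA.
I_C = β·I_B = 250×0.00894 = 2.23 mA, and I_E = (β+1)I_B = 2.24 mA.
V_CE = V_CC − I_C·R_C − I_E·R_E = 12 − 2.23×3.3 − 2.24×1.8 = 0.59 V.
V_CE = 0.59 V > 0.2 V confirms active-region operation.

I_C ≈ 2.2 mA, V_CE ≈ 0.59 V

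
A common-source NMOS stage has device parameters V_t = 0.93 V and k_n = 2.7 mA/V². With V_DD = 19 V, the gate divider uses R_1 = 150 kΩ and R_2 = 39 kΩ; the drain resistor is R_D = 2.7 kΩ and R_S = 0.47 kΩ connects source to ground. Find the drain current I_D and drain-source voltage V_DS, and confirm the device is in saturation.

I_D ≈ 3.1 mA, V_DS ≈ 9.1 V

V_G = V_DD·R_2/(R_1+R_2) = 19×39/189 = 3.92 V.
Assume saturation: I_D = (k_n/2)(V_GS − V_t)² with V_GS = V_G − I_D·R_S = 3.92 − 0.47·I_D.
Substituting gives 0.298·I_D² − 4.8·I_D + 12.1 = 0, with roots I_D = 3.13 or 13 mA.
The root I_D = 13 mA gives V_GS = -2.17 V ≤ V_t, so take I_D = 3.13 mA.
Then V_GS = 2.45 V and V_DS = V_DD − I_D(R_D+R_S) = 19 − 3.13×3.17 = 9.09 V.
Saturation requires V_DS ≥ V_GS − V_t = 1.52 V; 9.09 ≥ 1.52 ✓.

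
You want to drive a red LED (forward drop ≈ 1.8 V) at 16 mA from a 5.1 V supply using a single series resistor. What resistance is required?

R ≈ 0.21 kΩ

The resistor drops V_S − V_D = 5.1 − 1.8 = 3.3 V at 16 mA.
R = 3.3 V / 16 mA = 0.206 kΩ.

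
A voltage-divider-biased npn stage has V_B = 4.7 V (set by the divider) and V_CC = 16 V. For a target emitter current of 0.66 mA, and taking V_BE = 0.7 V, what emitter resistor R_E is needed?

R_E ≈ 6.1 kΩ

V_E = V_B − V_BE = 4.7 − 0.7 = 4 V.
R_E = V_E / I_E = 4 / 0.66 = 6.06 kΩ.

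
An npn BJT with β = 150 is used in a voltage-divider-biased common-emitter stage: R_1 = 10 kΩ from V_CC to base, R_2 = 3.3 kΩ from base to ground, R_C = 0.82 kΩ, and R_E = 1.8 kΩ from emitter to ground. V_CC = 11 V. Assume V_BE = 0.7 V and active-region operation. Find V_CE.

V_CE ≈ 8.1 V

Thevenize the base divider: V_Th = V_CC·R_2/(R_1+R_2) = 11×3.3/13.3 = 2.73 V, R_Th = R_1‖R_2 = 2.48 kΩ.
Base-emitter loop: V_Th = I_B·R_Th + V_BE + (β+1)I_B·R_E, so I_B = (2.73 − 0.7) / (2.48 + 151×1.8) = 0.0074 mA.
I_C = β·I_B = 150×0.0074 = 1.11 mA, and I_E = (β+1)I_B = 1.12 mA.
V_CE = V_CC − I_C·R_C − I_E·R_E = 11 − 1.11×0.82 − 1.12×1.8 = 8.08 V.
V_CE = 8.08 V > 0.2 V confirms active-region operation.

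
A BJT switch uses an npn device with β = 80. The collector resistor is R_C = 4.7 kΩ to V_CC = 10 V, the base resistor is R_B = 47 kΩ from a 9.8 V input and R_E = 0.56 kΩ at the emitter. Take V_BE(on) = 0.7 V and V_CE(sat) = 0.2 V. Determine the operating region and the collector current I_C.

saturation; I_C ≈ 1.8 mA

Assume active: I_B = (9.8 − 0.7)/(47 + 81×0.56) = 0.0985 mA, I_C = β·I_B = 7.88 mA.
Then V_CE = 10 − 7.88×4.7 − 7.98×0.56 = -31.5 V < 0.2 V — the active assumption fails.
Re-solve with V_CE = 0.2 V. KCL at the emitter: V_E/R_E = (V_BB−0.7−V_E)/R_B + (V_CC−0.2−V_E)/R_C, giving V_E = 1.13 V.
I_C = (V_CC − 0.2 − V_E)/R_C = (9.8 − 1.13)/4.7 = 1.85 mA.
Check: I_B = (9.1 − 1.13)/47 = 0.17 mA, and β·I_B = 13.6 mA > I_C, confirming saturation.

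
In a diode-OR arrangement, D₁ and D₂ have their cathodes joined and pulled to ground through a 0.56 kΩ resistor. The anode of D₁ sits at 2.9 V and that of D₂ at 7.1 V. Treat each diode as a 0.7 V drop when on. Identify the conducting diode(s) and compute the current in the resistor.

Assume both conduct. Then node N would need to be at both 2.9−0.7 = 2.2 V and 7.1−0.7 = 6.4 V, which is impossible.
Assume only D₂ conducts: V_N = 7.1 − 0.7 = 6.4 V, so I_R = 6.4/0.56 = 11.4 mA.
Check D₁: its anode-to-cathode voltage is 2.9 − 6.4 = -3.5 V < 0.7 V, so it is off. The assumption is consistent.

Only D₂ conducts; I_R ≈ 11 mA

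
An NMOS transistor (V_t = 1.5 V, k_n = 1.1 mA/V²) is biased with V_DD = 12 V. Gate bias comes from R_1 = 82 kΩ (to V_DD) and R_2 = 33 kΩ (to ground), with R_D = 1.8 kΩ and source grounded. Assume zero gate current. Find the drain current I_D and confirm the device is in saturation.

I_D ≈ 2.1 mA

V_G = V_DD·R_2/(R_1+R_2) = 12×33/115 = 3.44 V. With the source grounded, V_GS = V_G = 3.44 V.
Assume saturation: I_D = (k_n/2)(V_GS − V_t)² = (1.1/2)×(3.44 − 1.5)² = 0.55×1.94² = 2.08 mA.
V_DS = V_DD − I_D·R_D = 12 − 2.08×1.8 = 8.26 V.
Saturation requires V_DS ≥ V_GS − V_t = 1.94 V; 8.26 ≥ 1.94 ✓.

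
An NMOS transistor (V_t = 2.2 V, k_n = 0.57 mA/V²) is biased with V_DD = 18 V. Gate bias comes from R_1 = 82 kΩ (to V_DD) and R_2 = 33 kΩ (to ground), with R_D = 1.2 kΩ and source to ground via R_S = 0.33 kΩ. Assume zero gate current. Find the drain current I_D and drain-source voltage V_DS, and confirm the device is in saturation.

V_G = V_DD·R_2/(R_1+R_2) = 18×33/115 = 5.17 V.
Assume saturation: I_D = (k_n/2)(V_GS − V_t)² with V_GS = V_G − I_D·R_S = 5.17 − 0.33·I_D.
Substituting gives 0.031·I_D² − 1.56·I_D + 2.51 = 0, with roots I_D = 1.66 or 48.5 mA.
The root I_D = 48.5 mA gives V_GS = -10.8 V ≤ V_t, so take I_D = 1.66 mA.
Then V_GS = 4.62 V and V_DS = V_DD − I_D(R_D+R_S) = 18 − 1.66×1.53 = 15.5 V.
Saturation requires V_DS ≥ V_GS − V_t = 2.42 V; 15.5 ≥ 2.42 ✓.

I_D ≈ 1.7 mA, V_DS ≈ 15 V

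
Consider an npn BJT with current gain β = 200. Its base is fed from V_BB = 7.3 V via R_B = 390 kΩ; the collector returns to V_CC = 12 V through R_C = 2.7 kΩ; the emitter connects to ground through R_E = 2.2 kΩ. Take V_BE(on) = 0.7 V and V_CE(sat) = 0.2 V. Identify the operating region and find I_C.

active; I_C ≈ 1.6 mA

Assume active. Base-emitter loop: I_B = (V_BB − V_BE)/(R_B + (β+1)R_E) = (7.3 − 0.7)/(390 + 201×2.2) = 0.00793 mA.
I_C = β·I_B = 200×0.00793 = 1.59 mA.
V_CE = V_CC − I_C·R_C − I_E·R_E = 12 − 1.59×2.7 − 1.59×2.2 = 4.21 V > V_CE(sat), so the active-region assumption holds.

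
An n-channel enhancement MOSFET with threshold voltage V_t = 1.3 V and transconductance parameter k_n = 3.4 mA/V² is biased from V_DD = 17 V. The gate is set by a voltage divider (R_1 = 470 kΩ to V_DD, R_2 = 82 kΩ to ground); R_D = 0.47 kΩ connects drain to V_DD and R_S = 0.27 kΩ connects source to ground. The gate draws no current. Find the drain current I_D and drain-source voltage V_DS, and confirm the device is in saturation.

I_D ≈ 1.3 mA, V_DS ≈ 16 V

V_G = V_DD·R_2/(R_1+R_2) = 17×82/552 = 2.53 V.
Assume saturation: I_D = (k_n/2)(V_GS − V_t)² with V_GS = V_G − I_D·R_S = 2.53 − 0.27·I_D.
Substituting gives 0.124·I_D² − 2.12·I_D + 2.55 = 0, with roots I_D = 1.3 or 15.8 mA.
The root I_D = 15.8 mA gives V_GS = -1.75 V ≤ V_t, so take I_D = 1.3 mA.
Then V_GS = 2.17 V and V_DS = V_DD − I_D(R_D+R_S) = 17 − 1.3×0.74 = 16 V.
Saturation requires V_DS ≥ V_GS − V_t = 0.874 V; 16 ≥ 0.874 ✓.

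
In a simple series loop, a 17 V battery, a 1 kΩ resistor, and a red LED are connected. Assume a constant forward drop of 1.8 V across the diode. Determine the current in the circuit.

I ≈ 15 mA

KVL around the loop: 17 = V_D + I·R = 1.8 + I × 1 kΩ.
So I = (17 − 1.8) / 1 kΩ = 15.2 / 1 = 15.2 mA.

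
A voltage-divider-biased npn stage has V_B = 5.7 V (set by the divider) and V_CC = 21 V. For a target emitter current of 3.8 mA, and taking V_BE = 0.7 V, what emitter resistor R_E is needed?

V_E = V_B − V_BE = 5.7 − 0.7 = 5 V.
R_E = V_E / I_E = 5 / 3.8 = 1.32 kΩ.

R_E ≈ 1.3 kΩ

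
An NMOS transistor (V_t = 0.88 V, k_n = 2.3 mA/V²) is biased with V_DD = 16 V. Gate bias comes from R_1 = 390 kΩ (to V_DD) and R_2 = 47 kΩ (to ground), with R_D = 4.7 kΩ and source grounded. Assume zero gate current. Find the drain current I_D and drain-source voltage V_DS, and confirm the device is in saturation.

I_D ≈ 0.81 mA, V_DS ≈ 12 V

V_G = V_DD·R_2/(R_1+R_2) = 16×47/437 = 1.72 V. With the source grounded, V_GS = V_G = 1.72 V.
Assume saturation: I_D = (k_n/2)(V_GS − V_t)² = (2.3/2)×(1.72 − 0.88)² = 1.15×0.841² = 0.813 mA.
V_DS = V_DD − I_D·R_D = 16 − 0.813×4.7 = 12.2 V.
Saturation requires V_DS ≥ V_GS − V_t = 0.841 V; 12.2 ≥ 0.841 ✓.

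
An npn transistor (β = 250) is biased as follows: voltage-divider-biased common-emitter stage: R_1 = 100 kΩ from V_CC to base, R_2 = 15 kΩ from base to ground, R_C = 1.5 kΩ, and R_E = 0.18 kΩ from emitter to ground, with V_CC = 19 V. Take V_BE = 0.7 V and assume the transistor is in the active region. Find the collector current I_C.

I_C ≈ 7.6 mA

Thevenize the base divider: V_Th = V_CC·R_2/(R_1+R_2) = 19×15/115 = 2.48 V, R_Th = R_1‖R_2 = 13 kΩ.
Base-emitter loop: V_Th = I_B·R_Th + V_BE + (β+1)I_B·R_E, so I_B = (2.48 − 0.7) / (13 + 251×0.18) = 0.0305 mA.
I_C = β·I_B = 250×0.0305 = 7.64 mA, and I_E = (β+1)I_B = 7.67 mA.
V_CE = V_CC − I_C·R_C − I_E·R_E = 19 − 7.64×1.5 − 7.67×0.18 = 6.17 V.
V_CE = 6.17 V > 0.2 V confirms active-region operation.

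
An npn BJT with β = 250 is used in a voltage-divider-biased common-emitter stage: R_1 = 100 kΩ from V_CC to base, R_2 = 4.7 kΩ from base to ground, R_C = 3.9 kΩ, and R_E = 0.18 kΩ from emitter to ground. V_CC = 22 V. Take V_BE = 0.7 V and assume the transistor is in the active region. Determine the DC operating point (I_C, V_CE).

I_C ≈ 1.4 mA, V_CE ≈ 16 V

Thevenize the base divider: V_Th = V_CC·R_2/(R_1+R_2) = 22×4.7/105 = 0.988 V, R_Th = R_1‖R_2 = 4.49 kΩ.
Base-emitter loop: V_Th = I_B·R_Th + V_BE + (β+1)I_B·R_E, so I_B = (0.988 − 0.7) / (4.49 + 251×0.18) = 0.00579 mA.
I_C = β·I_B = 250×0.00579 = 1.45 mA, and I_E = (β+1)I_B = 1.45 mA.
V_CE = V_CC − I_C·R_C − I_E·R_E = 22 − 1.45×3.9 − 1.45×0.18 = 16.1 V.
V_CE = 16.1 V > 0.2 V confirms active-region operation.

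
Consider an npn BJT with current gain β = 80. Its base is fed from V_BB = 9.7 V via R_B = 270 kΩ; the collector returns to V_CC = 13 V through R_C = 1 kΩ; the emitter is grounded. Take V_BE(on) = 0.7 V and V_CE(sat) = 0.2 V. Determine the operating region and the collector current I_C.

Assume active. Base-emitter loop: I_B = (V_BB − V_BE)/R_B = (9.7 − 0.7)/270 = 0.0333 mA.
I_C = β·I_B = 80×0.0333 = 2.67 mA.
V_CE = V_CC − I_C·R_C = 13 − 2.67×1 = 10.3 V > V_CE(sat), so the active-region assumption holds.

active; I_C ≈ 2.7 mA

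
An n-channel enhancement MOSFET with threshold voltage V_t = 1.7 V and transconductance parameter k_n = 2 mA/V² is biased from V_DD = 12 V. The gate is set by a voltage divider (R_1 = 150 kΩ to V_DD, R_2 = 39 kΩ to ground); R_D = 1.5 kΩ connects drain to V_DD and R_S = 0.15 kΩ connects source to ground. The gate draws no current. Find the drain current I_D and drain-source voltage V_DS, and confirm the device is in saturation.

I_D ≈ 0.49 mA, V_DS ≈ 11 V

V_G = V_DD·R_2/(R_1+R_2) = 12×39/189 = 2.48 V.
Assume saturation: I_D = (k_n/2)(V_GS − V_t)² with V_GS = V_G − I_D·R_S = 2.48 − 0.15·I_D.
Substituting gives 0.0225·I_D² − 1.23·I_D + 0.602 = 0, with roots I_D = 0.493 or 54.3 mA.
The root I_D = 54.3 mA gives V_GS = -5.67 V ≤ V_t, so take I_D = 0.493 mA.
Then V_GS = 2.4 V and V_DS = V_DD − I_D(R_D+R_S) = 12 − 0.493×1.65 = 11.2 V.
Saturation requires V_DS ≥ V_GS − V_t = 0.702 V; 11.2 ≥ 0.702 ✓.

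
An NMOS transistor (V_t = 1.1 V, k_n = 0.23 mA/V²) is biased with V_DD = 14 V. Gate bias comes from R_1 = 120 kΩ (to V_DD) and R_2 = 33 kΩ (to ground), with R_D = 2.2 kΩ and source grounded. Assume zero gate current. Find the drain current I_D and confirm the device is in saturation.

V_G = V_DD·R_2/(R_1+R_2) = 14×33/153 = 3.02 V. With the source grounded, V_GS = V_G = 3.02 V.
Assume saturation: I_D = (k_n/2)(V_GS − V_t)² = (0.23/2)×(3.02 − 1.1)² = 0.115×1.92² = 0.424 mA.
V_DS = V_DD − I_D·R_D = 14 − 0.424×2.2 = 13.1 V.
Saturation requires V_DS ≥ V_GS − V_t = 1.92 V; 13.1 ≥ 1.92 ✓.

I_D ≈ 0.42 mA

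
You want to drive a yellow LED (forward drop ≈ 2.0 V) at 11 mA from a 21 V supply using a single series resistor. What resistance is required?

The resistor drops V_S − V_D = 21 − 2.0 = 19 V at 11 mA.
R = 19 V / 11 mA = 1.73 kΩ.

R ≈ 1.7 kΩ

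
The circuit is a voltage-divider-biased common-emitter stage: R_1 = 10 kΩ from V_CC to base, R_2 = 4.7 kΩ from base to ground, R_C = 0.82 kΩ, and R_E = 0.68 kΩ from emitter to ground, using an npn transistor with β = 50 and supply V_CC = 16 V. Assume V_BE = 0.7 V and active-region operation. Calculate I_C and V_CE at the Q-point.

Thevenize the base divider: V_Th = V_CC·R_2/(R_1+R_2) = 16×4.7/14.7 = 5.12 V, R_Th = R_1‖R_2 = 3.2 kΩ.
Base-emitter loop: V_Th = I_B·R_Th + V_BE + (β+1)I_B·R_E, so I_B = (5.12 − 0.7) / (3.2 + 51×0.68) = 0.117 mA.
I_C = β·I_B = 50×0.117 = 5.83 mA, and I_E = (β+1)I_B = 5.95 mA.
V_CE = V_CC − I_C·R_C − I_E·R_E = 16 − 5.83×0.82 − 5.95×0.68 = 7.18 V.
V_CE = 7.18 V > 0.2 V confirms active-region operation.

I_C ≈ 5.8 mA, V_CE ≈ 7.2 V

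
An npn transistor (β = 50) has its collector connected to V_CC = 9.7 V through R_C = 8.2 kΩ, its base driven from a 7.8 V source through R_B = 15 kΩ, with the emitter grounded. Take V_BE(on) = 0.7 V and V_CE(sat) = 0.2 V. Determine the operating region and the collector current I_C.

Assume active: I_B = (7.8 − 0.7)/15 = 0.473 mA, giving I_C = β·I_B = 23.7 mA.
But then V_CE = 9.7 − 23.7×8.2 = -184 V < V_CE(sat) = 0.2 V — impossible in the active region.
So the transistor is saturated. With V_CE = 0.2 V, I_C = (V_CC − 0.2)/R_C = 9.5/8.2 = 1.16 mA.
Check: β·I_B = 23.7 mA > I_C = 1.16 mA, confirming saturation.

saturation; I_C ≈ 1.2 mA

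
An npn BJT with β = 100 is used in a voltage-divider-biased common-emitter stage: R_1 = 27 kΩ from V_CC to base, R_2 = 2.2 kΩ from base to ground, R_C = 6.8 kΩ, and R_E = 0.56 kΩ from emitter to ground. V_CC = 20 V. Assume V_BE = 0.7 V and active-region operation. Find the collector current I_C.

I_C ≈ 1.4 mA

Thevenize the base divider: V_Th = V_CC·R_2/(R_1+R_2) = 20×2.2/29.2 = 1.51 V, R_Th = R_1‖R_2 = 2.03 kΩ.
Base-emitter loop: V_Th = I_B·R_Th + V_BE + (β+1)I_B·R_E, so I_B = (1.51 − 0.7) / (2.03 + 101×0.56) = 0.0138 mA.
I_C = β·I_B = 100×0.0138 = 1.38 mA, and I_E = (β+1)I_B = 1.39 mA.
V_CE = V_CC − I_C·R_C − I_E·R_E = 20 − 1.38×6.8 − 1.39×0.56 = 9.86 V.
V_CE = 9.86 V > 0.2 V confirms active-region operation.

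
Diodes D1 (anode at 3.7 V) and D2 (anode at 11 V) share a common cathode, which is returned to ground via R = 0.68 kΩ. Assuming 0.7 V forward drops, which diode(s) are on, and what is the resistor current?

Only D2 conducts; I_R ≈ 15 mA

Assume both conduct. Then node N would need to be at both 3.7−0.7 = 3 V and 11−0.7 = 10.3 V, which is impossible.
Assume only D2 conducts: V_N = 11 − 0.7 = 10.3 V, so I_R = 10.3/0.68 = 15.1 mA.
Check D1: its anode-to-cathode voltage is 3.7 − 10.3 = -6.6 V < 0.7 V, so it is off. The assumption is consistent.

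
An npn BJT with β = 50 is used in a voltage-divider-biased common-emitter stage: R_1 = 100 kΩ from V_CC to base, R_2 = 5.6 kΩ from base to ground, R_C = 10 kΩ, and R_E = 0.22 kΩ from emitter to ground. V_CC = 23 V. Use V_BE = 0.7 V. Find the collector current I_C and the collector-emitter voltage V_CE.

I_C ≈ 1.6 mA, V_CE ≈ 6.9 V

Thevenize the base divider: V_Th = V_CC·R_2/(R_1+R_2) = 23×5.6/106 = 1.22 V, R_Th = R_1‖R_2 = 5.3 kΩ.
Base-emitter loop: V_Th = I_B·R_Th + V_BE + (β+1)I_B·R_E, so I_B = (1.22 − 0.7) / (5.3 + 51×0.22) = 0.0315 mA.
I_C = β·I_B = 50×0.0315 = 1.57 mA, and I_E = (β+1)I_B = 1.6 mA.
V_CE = V_CC − I_C·R_C − I_E·R_E = 23 − 1.57×10 − 1.6×0.22 = 6.92 V.
V_CE = 6.92 V > 0.2 V confirms active-region operation.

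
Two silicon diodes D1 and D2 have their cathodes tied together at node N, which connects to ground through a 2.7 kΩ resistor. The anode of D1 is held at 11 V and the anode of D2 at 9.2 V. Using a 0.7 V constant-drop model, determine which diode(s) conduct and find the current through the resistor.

Assume both conduct. Then node N would need to be at both 11−0.7 = 10.3 V and 9.2−0.7 = 8.5 V, which is impossible.
Assume only D1 conducts: V_N = 11 − 0.7 = 10.3 V, so I_R = 10.3/2.7 = 3.81 mA.
Check D2: its anode-to-cathode voltage is 9.2 − 10.3 = -1.1 V < 0.7 V, so it is off. The assumption is consistent.

Only D1 conducts; I_R ≈ 3.8 mA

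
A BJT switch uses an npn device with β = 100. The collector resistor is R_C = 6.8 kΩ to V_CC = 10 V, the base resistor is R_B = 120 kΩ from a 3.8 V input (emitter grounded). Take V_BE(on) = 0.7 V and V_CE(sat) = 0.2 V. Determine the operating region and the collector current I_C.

saturation; I_C ≈ 1.4 mA

Assume active: I_B = (3.8 − 0.7)/120 = 0.0258 mA, giving I_C = β·I_B = 2.58 mA.
But then V_CE = 10 − 2.58×6.8 = -7.57 V < V_CE(sat) = 0.2 V — impossible in the active region.
So the transistor is saturated. With V_CE = 0.2 V, I_C = (V_CC − 0.2)/R_C = 9.8/6.8 = 1.44 mA.
Check: β·I_B = 2.58 mA > I_C = 1.44 mA, confirming saturation.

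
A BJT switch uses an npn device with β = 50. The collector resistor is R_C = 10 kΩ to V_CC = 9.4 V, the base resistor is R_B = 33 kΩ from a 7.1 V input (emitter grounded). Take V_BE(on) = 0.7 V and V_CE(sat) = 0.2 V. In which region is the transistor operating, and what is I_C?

saturation; I_C ≈ 0.92 mA

Assume active: I_B = (7.1 − 0.7)/33 = 0.194 mA, giving I_C = β·I_B = 9.7 mA.
But then V_CE = 9.4 − 9.7×10 = -87.6 V < V_CE(sat) = 0.2 V — impossible in the active region.
So the transistor is saturated. With V_CE = 0.2 V, I_C = (V_CC − 0.2)/R_C = 9.2/10 = 0.92 mA.
Check: β·I_B = 9.7 mA > I_C = 0.92 mA, confirming saturation.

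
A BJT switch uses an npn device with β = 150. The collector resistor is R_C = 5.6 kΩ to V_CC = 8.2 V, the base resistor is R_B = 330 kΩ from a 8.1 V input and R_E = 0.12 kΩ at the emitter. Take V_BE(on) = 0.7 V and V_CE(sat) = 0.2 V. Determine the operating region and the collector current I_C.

saturation; I_C ≈ 1.4 mA

Assume active: I_B = (8.1 − 0.7)/(330 + 151×0.12) = 0.0213 mA, I_C = β·I_B = 3.19 mA.
Then V_CE = 8.2 − 3.19×5.6 − 3.21×0.12 = -10 V < 0.2 V — the active assumption fails.
Re-solve with V_CE = 0.2 V. KCL at the emitter: V_E/R_E = (V_BB−0.7−V_E)/R_B + (V_CC−0.2−V_E)/R_C, giving V_E = 0.17 V.
I_C = (V_CC − 0.2 − V_E)/R_C = (8 − 0.17)/5.6 = 1.4 mA.
Check: I_B = (7.4 − 0.17)/330 = 0.0219 mA, and β·I_B = 3.29 mA > I_C, confirming saturation.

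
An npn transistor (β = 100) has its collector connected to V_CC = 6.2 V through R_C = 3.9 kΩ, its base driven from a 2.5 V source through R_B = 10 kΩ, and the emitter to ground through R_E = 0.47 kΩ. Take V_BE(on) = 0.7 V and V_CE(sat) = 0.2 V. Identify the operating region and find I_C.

Assume active: I_B = (2.5 − 0.7)/(10 + 101×0.47) = 0.0313 mA, I_C = β·I_B = 3.13 mA.
Then V_CE = 6.2 − 3.13×3.9 − 3.16×0.47 = -7.5 V < 0.2 V — the active assumption fails.
Re-solve with V_CE = 0.2 V. KCL at the emitter: V_E/R_E = (V_BB−0.7−V_E)/R_B + (V_CC−0.2−V_E)/R_C, giving V_E = 0.692 V.
I_C = (V_CC − 0.2 − V_E)/R_C = (6 − 0.692)/3.9 = 1.36 mA.
Check: I_B = (1.8 − 0.692)/10 = 0.111 mA, and β·I_B = 11.1 mA > I_C, confirming saturation.

saturation; I_C ≈ 1.4 mA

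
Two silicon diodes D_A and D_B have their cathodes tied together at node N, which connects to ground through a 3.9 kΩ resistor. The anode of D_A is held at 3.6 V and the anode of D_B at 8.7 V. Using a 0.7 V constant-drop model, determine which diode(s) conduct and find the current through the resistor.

Only D_B conducts; I_R ≈ 2.1 mA

Assume both conduct. Then node N would need to be at both 3.6−0.7 = 2.9 V and 8.7−0.7 = 8 V, which is impossible.
Assume only D_B conducts: V_N = 8.7 − 0.7 = 8 V, so I_R = 8/3.9 = 2.05 mA.
Check D_A: its anode-to-cathode voltage is 3.6 − 8 = -4.4 V < 0.7 V, so it is off. The assumption is consistent.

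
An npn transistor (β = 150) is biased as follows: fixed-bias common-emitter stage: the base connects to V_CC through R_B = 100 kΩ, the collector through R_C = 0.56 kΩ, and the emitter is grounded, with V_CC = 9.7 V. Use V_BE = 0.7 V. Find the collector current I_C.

I_C ≈ 14 mA

Base loop: V_CC = I_B·R_B + V_BE, so I_B = (9.7 − 0.7)/100 kΩ = 0.09 mA.
In the active region I_C = β·I_B = 150 × 0.09 = 13.5 mA.
Collector loop: V_CE = V_CC − I_C·R_C = 9.7 − 13.5×0.56 = 2.14 V.
Since V_CE = 2.14 V > V_CE(sat) ≈ 0.2 V, the transistor is in the active region as assumed.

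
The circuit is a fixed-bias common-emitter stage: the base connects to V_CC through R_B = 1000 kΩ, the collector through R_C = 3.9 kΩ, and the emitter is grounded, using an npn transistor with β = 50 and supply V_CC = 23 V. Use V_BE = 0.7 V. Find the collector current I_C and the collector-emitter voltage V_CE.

I_C ≈ 1.1 mA, V_CE ≈ 19 V

Base loop: V_CC = I_B·R_B + V_BE, so I_B = (23 − 0.7)/1000 kΩ = 0.0223 mA.
In the active region I_C = β·I_B = 50 × 0.0223 = 1.11 mA.
Collector loop: V_CE = V_CC − I_C·R_C = 23 − 1.11×3.9 = 18.7 V.
Since V_CE = 18.7 V > V_CE(sat) ≈ 0.2 V, the transistor is in the active region as assumed.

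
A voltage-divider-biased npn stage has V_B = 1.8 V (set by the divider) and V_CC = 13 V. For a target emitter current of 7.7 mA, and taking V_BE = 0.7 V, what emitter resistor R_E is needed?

R_E ≈ 0.14 kΩ

V_E = V_B − V_BE = 1.8 − 0.7 = 1.1 V.
R_E = V_E / I_E = 1.1 / 7.7 = 0.143 kΩ.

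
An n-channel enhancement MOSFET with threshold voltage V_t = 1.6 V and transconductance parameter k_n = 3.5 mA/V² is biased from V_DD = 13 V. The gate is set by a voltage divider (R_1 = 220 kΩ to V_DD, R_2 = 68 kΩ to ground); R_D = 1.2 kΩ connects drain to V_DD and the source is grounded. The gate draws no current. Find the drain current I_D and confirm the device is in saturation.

I_D ≈ 3.8 mA

V_G = V_DD·R_2/(R_1+R_2) = 13×68/288 = 3.07 V. With the source grounded, V_GS = V_G = 3.07 V.
Assume saturation: I_D = (k_n/2)(V_GS − V_t)² = (3.5/2)×(3.07 − 1.6)² = 1.75×1.47² = 3.78 mA.
V_DS = V_DD − I_D·R_D = 13 − 3.78×1.2 = 8.47 V.
Saturation requires V_DS ≥ V_GS − V_t = 1.47 V; 8.47 ≥ 1.47 ✓.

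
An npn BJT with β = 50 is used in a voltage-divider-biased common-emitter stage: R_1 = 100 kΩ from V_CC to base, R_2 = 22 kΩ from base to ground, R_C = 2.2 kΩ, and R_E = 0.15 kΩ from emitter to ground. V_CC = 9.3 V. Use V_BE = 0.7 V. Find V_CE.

V_CE ≈ 4.8 V

Thevenize the base divider: V_Th = V_CC·R_2/(R_1+R_2) = 9.3×22/122 = 1.68 V, R_Th = R_1‖R_2 = 18 kΩ.
Base-emitter loop: V_Th = I_B·R_Th + V_BE + (β+1)I_B·R_E, so I_B = (1.68 − 0.7) / (18 + 51×0.15) = 0.038 mA.
I_C = β·I_B = 50×0.038 = 1.9 mA, and I_E = (β+1)I_B = 1.94 mA.
V_CE = V_CC − I_C·R_C − I_E·R_E = 9.3 − 1.9×2.2 − 1.94×0.15 = 4.82 V.
V_CE = 4.82 V > 0.2 V confirms active-region operation.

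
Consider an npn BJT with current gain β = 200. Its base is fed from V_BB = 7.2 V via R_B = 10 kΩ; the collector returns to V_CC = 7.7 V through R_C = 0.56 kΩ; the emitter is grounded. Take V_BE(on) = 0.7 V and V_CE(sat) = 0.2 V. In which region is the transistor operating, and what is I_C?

saturation; I_C ≈ 13 mA

Assume active: I_B = (7.2 − 0.7)/10 = 0.65 mA, giving I_C = β·I_B = 130 mA.
But then V_CE = 7.7 − 130×0.56 = -65.1 V < V_CE(sat) = 0.2 V — impossible in the active region.
So the transistor is saturated. With V_CE = 0.2 V, I_C = (V_CC − 0.2)/R_C = 7.5/0.56 = 13.4 mA.
Check: β·I_B = 130 mA > I_C = 13.4 mA, confirming saturation.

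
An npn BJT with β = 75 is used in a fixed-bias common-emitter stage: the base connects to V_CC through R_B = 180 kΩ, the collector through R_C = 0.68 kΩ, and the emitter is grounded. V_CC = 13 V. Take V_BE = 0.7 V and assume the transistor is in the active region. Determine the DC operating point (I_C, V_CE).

I_C ≈ 5.1 mA, V_CE ≈ 9.5 V

Base loop: V_CC = I_B·R_B + V_BE, so I_B = (13 − 0.7)/180 kΩ = 0.0683 mA.
In the active region I_C = β·I_B = 75 × 0.0683 = 5.13 mA.
Collector loop: V_CE = V_CC − I_C·R_C = 13 − 5.13×0.68 = 9.51 V.
Since V_CE = 9.51 V > V_CE(sat) ≈ 0.2 V, the transistor is in the active region as assumed.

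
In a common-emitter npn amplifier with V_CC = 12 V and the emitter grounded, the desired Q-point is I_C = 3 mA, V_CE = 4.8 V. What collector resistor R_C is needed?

R_C ≈ 2.4 kΩ

Collector loop: V_CC = I_C·R_C + V_CE.
R_C = (V_CC − V_CE)/I_C = (12 − 4.8)/3 = 2.4 kΩ.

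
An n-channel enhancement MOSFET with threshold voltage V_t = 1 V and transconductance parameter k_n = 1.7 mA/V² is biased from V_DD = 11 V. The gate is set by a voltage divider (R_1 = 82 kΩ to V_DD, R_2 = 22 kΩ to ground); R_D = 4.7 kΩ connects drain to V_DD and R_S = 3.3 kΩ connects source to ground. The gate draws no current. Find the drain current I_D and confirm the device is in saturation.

I_D ≈ 0.24 mA

V_G = V_DD·R_2/(R_1+R_2) = 11×22/104 = 2.33 V.
Assume saturation: I_D = (k_n/2)(V_GS − V_t)² with V_GS = V_G − I_D·R_S = 2.33 − 3.3·I_D.
Substituting gives 9.26·I_D² − 8.44·I_D + 1.5 = 0, with roots I_D = 0.241 or 0.671 mA.
The root I_D = 0.671 mA gives V_GS = 0.111 V ≤ V_t, so take I_D = 0.241 mA.
Then V_GS = 1.53 V and V_DS = V_DD − I_D(R_D+R_S) = 11 − 0.241×8 = 9.07 V.
Saturation requires V_DS ≥ V_GS − V_t = 0.532 V; 9.07 ≥ 0.532 ✓.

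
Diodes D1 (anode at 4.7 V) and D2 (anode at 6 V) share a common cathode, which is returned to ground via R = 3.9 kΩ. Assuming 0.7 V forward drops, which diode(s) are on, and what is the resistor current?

Assume both conduct. Then node N would need to be at both 4.7−0.7 = 4 V and 6−0.7 = 5.3 V, which is impossible.
Assume only D2 conducts: V_N = 6 − 0.7 = 5.3 V, so I_R = 5.3/3.9 = 1.36 mA.
Check D1: its anode-to-cathode voltage is 4.7 − 5.3 = -0.6 V < 0.7 V, so it is off. The assumption is consistent.

Only D2 conducts; I_R ≈ 1.4 mA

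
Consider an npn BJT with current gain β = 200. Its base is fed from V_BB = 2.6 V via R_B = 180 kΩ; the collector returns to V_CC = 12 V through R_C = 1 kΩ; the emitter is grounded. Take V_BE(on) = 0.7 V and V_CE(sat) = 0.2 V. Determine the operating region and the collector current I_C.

active; I_C ≈ 2.1 mA

Assume active. Base-emitter loop: I_B = (V_BB − V_BE)/R_B = (2.6 − 0.7)/180 = 0.0106 mA.
I_C = β·I_B = 200×0.0106 = 2.11 mA.
V_CE = V_CC − I_C·R_C = 12 − 2.11×1 = 9.89 V > V_CE(sat), so the active-region assumption holds.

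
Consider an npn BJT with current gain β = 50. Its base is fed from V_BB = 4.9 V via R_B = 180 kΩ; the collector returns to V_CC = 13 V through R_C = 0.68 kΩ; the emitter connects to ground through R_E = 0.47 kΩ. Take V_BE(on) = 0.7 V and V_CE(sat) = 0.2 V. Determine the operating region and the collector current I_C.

active; I_C ≈ 1 mA

Assume active. Base-emitter loop: I_B = (V_BB − V_BE)/(R_B + (β+1)R_E) = (4.9 − 0.7)/(180 + 51×0.47) = 0.0206 mA.
I_C = β·I_B = 50×0.0206 = 1.03 mA.
V_CE = V_CC − I_C·R_C − I_E·R_E = 13 − 1.03×0.68 − 1.05×0.47 = 11.8 V > V_CE(sat), so the active-region assumption holds.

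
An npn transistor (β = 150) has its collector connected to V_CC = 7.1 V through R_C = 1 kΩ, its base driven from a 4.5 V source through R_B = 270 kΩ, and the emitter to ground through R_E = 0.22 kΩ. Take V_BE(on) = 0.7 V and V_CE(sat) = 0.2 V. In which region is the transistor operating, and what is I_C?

active; I_C ≈ 1.9 mA

Assume active. Base-emitter loop: I_B = (V_BB − V_BE)/(R_B + (β+1)R_E) = (4.5 − 0.7)/(270 + 151×0.22) = 0.0125 mA.
I_C = β·I_B = 150×0.0125 = 1.88 mA.
V_CE = V_CC − I_C·R_C − I_E·R_E = 7.1 − 1.88×1 − 1.89×0.22 = 4.8 V > V_CE(sat), so the active-region assumption holds.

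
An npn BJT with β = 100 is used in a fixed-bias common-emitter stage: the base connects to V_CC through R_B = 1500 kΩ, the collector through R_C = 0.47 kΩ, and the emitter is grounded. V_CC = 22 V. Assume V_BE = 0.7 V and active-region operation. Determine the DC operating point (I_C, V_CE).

Base loop: V_CC = I_B·R_B + V_BE, so I_B = (22 − 0.7)/1500 kΩ = 0.0142 mA.
In the active region I_C = β·I_B = 100 × 0.0142 = 1.42 mA.
Collector loop: V_CE = V_CC − I_C·R_C = 22 − 1.42×0.47 = 21.3 V.
Since V_CE = 21.3 V > V_CE(sat) ≈ 0.2 V, the transistor is in the active region as assumed.

I_C ≈ 1.4 mA, V_CE ≈ 21 V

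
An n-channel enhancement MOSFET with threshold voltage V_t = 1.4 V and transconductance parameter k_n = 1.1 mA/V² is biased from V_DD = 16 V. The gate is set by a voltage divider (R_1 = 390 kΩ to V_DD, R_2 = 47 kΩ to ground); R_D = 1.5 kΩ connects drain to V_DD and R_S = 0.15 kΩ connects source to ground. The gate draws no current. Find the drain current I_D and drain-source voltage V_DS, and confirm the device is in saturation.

I_D ≈ 0.054 mA, V_DS ≈ 16 V

V_G = V_DD·R_2/(R_1+R_2) = 16×47/437 = 1.72 V.
Assume saturation: I_D = (k_n/2)(V_GS − V_t)² with V_GS = V_G − I_D·R_S = 1.72 − 0.15·I_D.
Substituting gives 0.0124·I_D² − 1.05·I_D + 0.0566 = 0, with roots I_D = 0.0538 or 85 mA.
The root I_D = 85 mA gives V_GS = -11 V ≤ V_t, so take I_D = 0.0538 mA.
Then V_GS = 1.71 V and V_DS = V_DD − I_D(R_D+R_S) = 16 − 0.0538×1.65 = 15.9 V.
Saturation requires V_DS ≥ V_GS − V_t = 0.313 V; 15.9 ≥ 0.313 ✓.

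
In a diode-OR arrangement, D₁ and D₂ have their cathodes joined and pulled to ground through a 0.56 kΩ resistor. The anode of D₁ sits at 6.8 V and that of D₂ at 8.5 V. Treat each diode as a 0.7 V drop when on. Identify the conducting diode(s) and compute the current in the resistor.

Only D₂ conducts; I_R ≈ 14 mA

Assume both conduct. Then node N would need to be at both 6.8−0.7 = 6.1 V and 8.5−0.7 = 7.8 V, which is impossible.
Assume only D₂ conducts: V_N = 8.5 − 0.7 = 7.8 V, so I_R = 7.8/0.56 = 13.9 mA.
Check D₁: its anode-to-cathode voltage is 6.8 − 7.8 = -1 V < 0.7 V, so it is off. The assumption is consistent.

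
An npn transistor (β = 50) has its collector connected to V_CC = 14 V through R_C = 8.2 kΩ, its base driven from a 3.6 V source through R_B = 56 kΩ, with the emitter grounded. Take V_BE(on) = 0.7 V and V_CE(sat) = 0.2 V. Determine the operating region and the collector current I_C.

Assume active: I_B = (3.6 − 0.7)/56 = 0.0518 mA, giving I_C = β·I_B = 2.59 mA.
But then V_CE = 14 − 2.59×8.2 = -7.23 V < V_CE(sat) = 0.2 V — impossible in the active region.
So the transistor is saturated. With V_CE = 0.2 V, I_C = (V_CC − 0.2)/R_C = 13.8/8.2 = 1.68 mA.
Check: β·I_B = 2.59 mA > I_C = 1.68 mA, confirming saturation.

saturation; I_C ≈ 1.7 mA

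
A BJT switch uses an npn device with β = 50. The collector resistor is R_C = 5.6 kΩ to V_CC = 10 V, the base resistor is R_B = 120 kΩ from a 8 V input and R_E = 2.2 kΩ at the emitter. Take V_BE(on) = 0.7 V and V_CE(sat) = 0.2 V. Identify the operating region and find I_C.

Assume active: I_B = (8 − 0.7)/(120 + 51×2.2) = 0.0314 mA, I_C = β·I_B = 1.57 mA.
Then V_CE = 10 − 1.57×5.6 − 1.6×2.2 = -2.33 V < 0.2 V — the active assumption fails.
Re-solve with V_CE = 0.2 V. KCL at the emitter: V_E/R_E = (V_BB−0.7−V_E)/R_B + (V_CC−0.2−V_E)/R_C, giving V_E = 2.82 V.
I_C = (V_CC − 0.2 − V_E)/R_C = (9.8 − 2.82)/5.6 = 1.25 mA.
Check: I_B = (7.3 − 2.82)/120 = 0.0373 mA, and β·I_B = 1.87 mA > I_C, confirming saturation.

saturation; I_C ≈ 1.2 mA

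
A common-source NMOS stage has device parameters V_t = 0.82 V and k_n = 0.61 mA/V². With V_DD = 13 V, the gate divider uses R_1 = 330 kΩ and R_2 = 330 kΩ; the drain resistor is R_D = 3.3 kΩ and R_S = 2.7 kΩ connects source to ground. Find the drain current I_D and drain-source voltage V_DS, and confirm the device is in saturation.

I_D ≈ 1.3 mA, V_DS ≈ 5 V

V_G = V_DD·R_2/(R_1+R_2) = 13×330/660 = 6.5 V.
Assume saturation: I_D = (k_n/2)(V_GS − V_t)² with V_GS = V_G − I_D·R_S = 6.5 − 2.7·I_D.
Substituting gives 2.22·I_D² − 10.4·I_D + 9.84 = 0, with roots I_D = 1.33 or 3.33 mA.
The root I_D = 3.33 mA gives V_GS = -2.48 V ≤ V_t, so take I_D = 1.33 mA.
Then V_GS = 2.91 V and V_DS = V_DD − I_D(R_D+R_S) = 13 − 1.33×6 = 5.02 V.
Saturation requires V_DS ≥ V_GS − V_t = 2.09 V; 5.02 ≥ 2.09 ✓.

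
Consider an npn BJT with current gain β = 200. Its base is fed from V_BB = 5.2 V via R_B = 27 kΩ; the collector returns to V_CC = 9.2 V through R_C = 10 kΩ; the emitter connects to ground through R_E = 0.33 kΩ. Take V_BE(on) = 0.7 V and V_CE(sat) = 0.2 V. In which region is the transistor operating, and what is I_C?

Assume active: I_B = (5.2 − 0.7)/(27 + 201×0.33) = 0.0482 mA, I_C = β·I_B = 9.64 mA.
Then V_CE = 9.2 − 9.64×10 − 9.69×0.33 = -90.4 V < 0.2 V — the active assumption fails.
Re-solve with V_CE = 0.2 V. KCL at the emitter: V_E/R_E = (V_BB−0.7−V_E)/R_B + (V_CC−0.2−V_E)/R_C, giving V_E = 0.337 V.
I_C = (V_CC − 0.2 − V_E)/R_C = (9 − 0.337)/10 = 0.866 mA.
Check: I_B = (4.5 − 0.337)/27 = 0.154 mA, and β·I_B = 30.8 mA > I_C, confirming saturation.

saturation; I_C ≈ 0.87 mA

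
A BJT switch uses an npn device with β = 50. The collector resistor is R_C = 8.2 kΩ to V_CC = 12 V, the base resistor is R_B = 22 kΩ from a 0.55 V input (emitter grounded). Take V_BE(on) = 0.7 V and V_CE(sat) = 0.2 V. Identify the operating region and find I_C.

cutoff; I_C ≈ 0

V_BB = 0.55 V ≤ V_BE(on) = 0.7 V, so the base-emitter junction is not forward biased.
The transistor is in cutoff: I_B = I_C = 0.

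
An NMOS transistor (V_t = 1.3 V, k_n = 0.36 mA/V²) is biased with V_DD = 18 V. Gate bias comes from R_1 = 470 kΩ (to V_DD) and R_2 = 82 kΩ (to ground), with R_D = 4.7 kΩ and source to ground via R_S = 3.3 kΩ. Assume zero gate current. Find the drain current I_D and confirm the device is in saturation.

V_G = V_DD·R_2/(R_1+R_2) = 18×82/552 = 2.67 V.
Assume saturation: I_D = (k_n/2)(V_GS − V_t)² with V_GS = V_G − I_D·R_S = 2.67 − 3.3·I_D.
Substituting gives 1.96·I_D² − 2.63·I_D + 0.34 = 0, with roots I_D = 0.145 or 1.2 mA.
The root I_D = 1.2 mA gives V_GS = -1.28 V ≤ V_t, so take I_D = 0.145 mA.
Then V_GS = 2.2 V and V_DS = V_DD − I_D(R_D+R_S) = 18 − 0.145×8 = 16.8 V.
Saturation requires V_DS ≥ V_GS − V_t = 0.897 V; 16.8 ≥ 0.897 ✓.

I_D ≈ 0.14 mA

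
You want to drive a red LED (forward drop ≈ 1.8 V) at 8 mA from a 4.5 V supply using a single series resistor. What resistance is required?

The resistor drops V_S − V_D = 4.5 − 1.8 = 2.7 V at 8 mA.
R = 2.7 V / 8 mA = 0.338 kΩ.

R ≈ 0.34 kΩ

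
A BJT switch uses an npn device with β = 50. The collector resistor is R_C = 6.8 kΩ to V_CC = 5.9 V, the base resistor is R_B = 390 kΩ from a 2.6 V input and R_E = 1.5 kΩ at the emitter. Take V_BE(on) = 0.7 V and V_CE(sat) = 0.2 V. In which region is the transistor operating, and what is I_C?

Assume active. Base-emitter loop: I_B = (V_BB − V_BE)/(R_B + (β+1)R_E) = (2.6 − 0.7)/(390 + 51×1.5) = 0.00407 mA.
I_C = β·I_B = 50×0.00407 = 0.204 mA.
V_CE = V_CC − I_C·R_C − I_E·R_E = 5.9 − 0.204×6.8 − 0.208×1.5 = 4.2 V > V_CE(sat), so the active-region assumption holds.

active; I_C ≈ 0.2 mA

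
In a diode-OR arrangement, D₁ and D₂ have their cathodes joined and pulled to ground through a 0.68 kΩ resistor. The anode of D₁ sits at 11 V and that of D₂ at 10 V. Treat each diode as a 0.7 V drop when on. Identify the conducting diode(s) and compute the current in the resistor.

Only D₁ conducts; I_R ≈ 15 mA

Assume both conduct. Then node N would need to be at both 11−0.7 = 10.3 V and 10−0.7 = 9.3 V, which is impossible.
Assume only D₁ conducts: V_N = 11 − 0.7 = 10.3 V, so I_R = 10.3/0.68 = 15.1 mA.
Check D₂: its anode-to-cathode voltage is 10 − 10.3 = -0.3 V < 0.7 V, so it is off. The assumption is consistent.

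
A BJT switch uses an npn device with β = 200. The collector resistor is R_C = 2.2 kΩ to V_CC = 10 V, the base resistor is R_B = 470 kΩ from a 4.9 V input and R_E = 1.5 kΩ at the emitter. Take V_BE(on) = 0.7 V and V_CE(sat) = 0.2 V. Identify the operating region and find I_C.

Assume active. Base-emitter loop: I_B = (V_BB − V_BE)/(R_B + (β+1)R_E) = (4.9 − 0.7)/(470 + 201×1.5) = 0.00544 mA.
I_C = β·I_B = 200×0.00544 = 1.09 mA.
V_CE = V_CC − I_C·R_C − I_E·R_E = 10 − 1.09×2.2 − 1.09×1.5 = 5.96 V > V_CE(sat), so the active-region assumption holds.

active; I_C ≈ 1.1 mA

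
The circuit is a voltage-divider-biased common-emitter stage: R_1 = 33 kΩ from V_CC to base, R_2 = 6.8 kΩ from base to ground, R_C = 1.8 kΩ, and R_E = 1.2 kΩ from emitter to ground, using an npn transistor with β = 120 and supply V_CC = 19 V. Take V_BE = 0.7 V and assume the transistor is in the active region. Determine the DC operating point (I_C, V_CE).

I_C ≈ 2 mA, V_CE ≈ 13 V

Thevenize the base divider: V_Th = V_CC·R_2/(R_1+R_2) = 19×6.8/39.8 = 3.25 V, R_Th = R_1‖R_2 = 5.64 kΩ.
Base-emitter loop: V_Th = I_B·R_Th + V_BE + (β+1)I_B·R_E, so I_B = (3.25 − 0.7) / (5.64 + 121×1.2) = 0.0169 mA.
I_C = β·I_B = 120×0.0169 = 2.03 mA, and I_E = (β+1)I_B = 2.04 mA.
V_CE = V_CC − I_C·R_C − I_E·R_E = 19 − 2.03×1.8 − 2.04×1.2 = 12.9 V.
V_CE = 12.9 V > 0.2 V confirms active-region operation.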